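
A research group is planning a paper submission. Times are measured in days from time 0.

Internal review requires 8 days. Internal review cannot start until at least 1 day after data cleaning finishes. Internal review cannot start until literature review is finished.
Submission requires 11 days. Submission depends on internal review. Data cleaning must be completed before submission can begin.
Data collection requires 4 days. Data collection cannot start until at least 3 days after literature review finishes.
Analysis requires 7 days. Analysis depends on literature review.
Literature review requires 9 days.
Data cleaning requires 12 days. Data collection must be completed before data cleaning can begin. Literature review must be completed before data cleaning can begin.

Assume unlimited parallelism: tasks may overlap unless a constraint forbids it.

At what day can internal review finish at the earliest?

Literature review can start immediately at day 0; it finishes at day 9.
After literature review (finishes day 9, plus 3-day gap → day 12), data collection can start at day 12 and finishes at day 16.
Data cleaning cannot start until data collection (finishes day 16); literature review (finishes day 9). The controlling bound is day 16, so data cleaning finishes at 16 + 12 = day 28.
For internal review: data cleaning (finishes day 28, plus 1-day gap → day 29); literature review (finishes day 9). Taking the maximum gives a start of day 29, and it finishes at 29 + 8 = day 37.

37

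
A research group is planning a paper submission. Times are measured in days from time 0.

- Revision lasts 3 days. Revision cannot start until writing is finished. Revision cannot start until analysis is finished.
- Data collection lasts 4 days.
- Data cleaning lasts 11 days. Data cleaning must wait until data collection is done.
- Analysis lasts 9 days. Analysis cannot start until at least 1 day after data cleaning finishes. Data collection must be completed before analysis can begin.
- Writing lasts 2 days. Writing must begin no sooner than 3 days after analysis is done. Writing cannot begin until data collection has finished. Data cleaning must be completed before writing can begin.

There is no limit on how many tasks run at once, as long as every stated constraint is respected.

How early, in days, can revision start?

Nothing blocks data collection, so it runs from day 0 to day 4.
Data cleaning waits on data collection (finishes day 4), so it starts at day 4 and finishes at 4 + 11 = day 15.
For analysis: data cleaning (finishes day 15, plus 1-day gap → day 16); data collection (finishes day 4). Taking the maximum gives a start of day 16, and it finishes at 16 + 9 = day 25.
Writing has to wait for analysis (finishes day 25, plus 3-day gap → day 28); data collection (finishes day 4); data cleaning (finishes day 15). The latest of these is day 28, so writing runs day 28 to 28 + 2 = day 30.
Revision waits on writing (finishes day 30); analysis (finishes day 25). The latest of these is day 30, which is the earliest revision can start.

30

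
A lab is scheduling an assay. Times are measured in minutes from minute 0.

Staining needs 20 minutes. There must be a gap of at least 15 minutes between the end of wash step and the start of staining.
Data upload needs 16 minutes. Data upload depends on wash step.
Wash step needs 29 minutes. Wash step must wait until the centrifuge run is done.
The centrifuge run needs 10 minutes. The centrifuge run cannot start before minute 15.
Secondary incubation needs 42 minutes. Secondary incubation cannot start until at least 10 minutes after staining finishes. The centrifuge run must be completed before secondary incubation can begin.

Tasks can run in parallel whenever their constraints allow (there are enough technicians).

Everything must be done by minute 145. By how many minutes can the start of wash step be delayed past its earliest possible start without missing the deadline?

4

The centrifuge run cannot begin until its own release at minute 15. It runs from minute 15 to 15 + 10 = minute 25.
Wash step waits on the centrifuge run (finishes minute 25), so it starts at minute 25 and finishes at 25 + 29 = minute 54.

Working backward from the deadline:
To finish by minute 145, secondary incubation (duration 42) must start no later than minute 103.
Staining feeds into secondary incubation (must start by minute 103, minus 10-minute gap → minute 93); so staining must finish by minute 93 and therefore start by minute 73.
To finish by minute 145, data upload (duration 16) must start no later than minute 129.
Wash step feeds staining (must start by minute 73, minus 15-minute gap → minute 58); data upload (must start by minute 129). Taking the minimum, wash step must finish by minute 58 and start by 58 − 29 = minute 29.
So wash step can start as early as minute 25 and as late as minute 29, giving 29 − 25 = 4 minutes of slack.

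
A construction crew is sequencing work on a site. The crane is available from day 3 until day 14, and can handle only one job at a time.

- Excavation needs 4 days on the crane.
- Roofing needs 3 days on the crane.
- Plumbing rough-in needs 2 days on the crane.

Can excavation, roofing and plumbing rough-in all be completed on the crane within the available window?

The crane window is 14 − 3 = 11 days.
Running back to back, the jobs need 4 + 3 + 2 = 9 days on the crane.
Since 9 ≤ 11, they fit within the window.

Yes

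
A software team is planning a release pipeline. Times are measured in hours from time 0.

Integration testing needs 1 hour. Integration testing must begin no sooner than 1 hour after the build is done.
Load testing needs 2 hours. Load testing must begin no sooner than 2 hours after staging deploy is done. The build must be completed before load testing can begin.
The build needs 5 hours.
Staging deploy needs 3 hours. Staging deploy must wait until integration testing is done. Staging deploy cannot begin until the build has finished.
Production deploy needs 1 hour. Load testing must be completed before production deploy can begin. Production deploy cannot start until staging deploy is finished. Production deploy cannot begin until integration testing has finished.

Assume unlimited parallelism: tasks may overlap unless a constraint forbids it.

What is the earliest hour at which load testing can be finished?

The build can start immediately at hour 0; it finishes at hour 5.
After the build (finishes hour 5, plus 1-hour gap → hour 6), integration testing can start at hour 6 and finishes at hour 7.
Staging deploy has to wait for integration testing (finishes hour 7); the build (finishes hour 5). The latest of these is hour 7, so staging deploy runs hour 7 to 7 + 3 = hour 10.
For load testing: staging deploy (finishes hour 10, plus 2-hour gap → hour 12); the build (finishes hour 5). Taking the maximum gives a start of hour 12, and it finishes at 12 + 2 = hour 14.

14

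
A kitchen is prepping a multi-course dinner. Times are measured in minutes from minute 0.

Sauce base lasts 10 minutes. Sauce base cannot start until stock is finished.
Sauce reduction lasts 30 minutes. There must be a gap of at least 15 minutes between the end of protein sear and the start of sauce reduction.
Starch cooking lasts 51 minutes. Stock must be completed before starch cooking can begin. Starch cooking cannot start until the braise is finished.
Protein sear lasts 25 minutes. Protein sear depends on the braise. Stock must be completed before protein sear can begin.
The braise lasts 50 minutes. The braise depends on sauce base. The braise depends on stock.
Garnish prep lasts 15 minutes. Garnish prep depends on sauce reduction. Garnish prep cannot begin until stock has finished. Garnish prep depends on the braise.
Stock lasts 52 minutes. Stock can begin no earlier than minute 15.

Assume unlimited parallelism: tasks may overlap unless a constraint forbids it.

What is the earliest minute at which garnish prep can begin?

197

Stock waits on its own release at minute 15, so it starts at minute 15 and finishes at 15 + 52 = minute 67.
After stock (finishes minute 67), sauce base can start at minute 67 and finishes at minute 77.
The braise needs all of sauce base (finishes minute 77); stock (finishes minute 67). That puts its earliest start at minute 77; it finishes at 77 + 50 = minute 127.
For protein sear: the braise (finishes minute 127); stock (finishes minute 67). Taking the maximum gives a start of minute 127, and it finishes at 127 + 25 = minute 152.
Sauce reduction waits on protein sear (finishes minute 152, plus 15-minute gap → minute 167), so it starts at minute 167 and finishes at 167 + 30 = minute 197.
Garnish prep waits on sauce reduction (finishes minute 197); stock (finishes minute 67); the braise (finishes minute 127). The latest of these is minute 197, which is the earliest garnish prep can start.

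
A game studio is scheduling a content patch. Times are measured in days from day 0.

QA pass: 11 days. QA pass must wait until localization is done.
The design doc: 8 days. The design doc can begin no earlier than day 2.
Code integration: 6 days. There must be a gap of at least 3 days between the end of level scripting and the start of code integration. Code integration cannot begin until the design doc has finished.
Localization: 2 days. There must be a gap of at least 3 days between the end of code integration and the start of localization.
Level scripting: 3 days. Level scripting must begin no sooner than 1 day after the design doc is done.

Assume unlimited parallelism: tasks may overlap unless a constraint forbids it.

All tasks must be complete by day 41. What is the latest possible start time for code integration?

To finish by day 41, QA pass (duration 11) must start no later than day 30.
Localization feeds into QA pass (must start by day 30); so localization must finish by day 30 and therefore start by day 28.
Since localization (must start by day 28, minus 3-day gap → day 25) depends on it, code integration must finish by day 25. Backing off its 6-day duration gives a latest start of day 19.

19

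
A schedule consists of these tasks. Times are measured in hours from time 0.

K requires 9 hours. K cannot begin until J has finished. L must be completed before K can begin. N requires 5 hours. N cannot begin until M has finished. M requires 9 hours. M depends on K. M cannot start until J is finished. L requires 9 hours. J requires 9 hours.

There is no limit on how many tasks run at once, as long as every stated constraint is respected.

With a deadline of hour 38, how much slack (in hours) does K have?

L can start immediately at hour 0; it finishes at hour 9.
J has no prerequisites, so it starts at hour 0 and finishes at hour 9.
K cannot start until J (finishes hour 9); L (finishes hour 9). The controlling bound is hour 9, so K finishes at 9 + 9 = hour 18.

Working backward from the deadline:
To finish by hour 38, N (duration 5) must start no later than hour 33.
M feeds into N (must start by hour 33); so M must finish by hour 33 and therefore start by hour 24.
K has to be done before M (must start by hour 24). That means finishing by hour 24, i.e. starting by 24 − 9 = hour 15.
So K can start as early as hour 9 and as late as hour 15, giving 15 − 9 = 6 hours of slack.

6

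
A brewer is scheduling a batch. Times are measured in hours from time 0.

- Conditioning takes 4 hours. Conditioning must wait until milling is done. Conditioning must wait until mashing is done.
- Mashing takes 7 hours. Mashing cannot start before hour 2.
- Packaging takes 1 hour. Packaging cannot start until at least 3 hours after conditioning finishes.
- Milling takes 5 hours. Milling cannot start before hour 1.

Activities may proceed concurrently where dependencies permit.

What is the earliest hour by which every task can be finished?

After its own release at hour 2, mashing can start at hour 2 and finishes at hour 9.
After its own release at hour 1, milling can start at hour 1 and finishes at hour 6.
For conditioning: milling (finishes hour 6); mashing (finishes hour 9). Taking the maximum gives a start of hour 9, and it finishes at 9 + 4 = hour 13.
After conditioning (finishes hour 13, plus 3-hour gap → hour 16), packaging can start at hour 16 and finishes at hour 17.
All tasks are finished once the last one completes. Finish times: Milling at 6, Mashing at 9, Conditioning at 13, Packaging at 17. The latest is hour 17.

17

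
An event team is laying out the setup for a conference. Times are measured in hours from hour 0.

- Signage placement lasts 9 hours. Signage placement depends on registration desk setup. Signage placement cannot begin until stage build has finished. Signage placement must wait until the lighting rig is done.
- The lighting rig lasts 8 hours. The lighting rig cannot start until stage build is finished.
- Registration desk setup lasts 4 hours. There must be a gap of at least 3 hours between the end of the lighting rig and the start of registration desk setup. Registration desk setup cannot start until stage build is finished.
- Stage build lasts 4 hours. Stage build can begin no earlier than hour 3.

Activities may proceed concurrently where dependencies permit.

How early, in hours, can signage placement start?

Stage build cannot begin until its own release at hour 3. It runs from hour 3 to 3 + 4 = hour 7.
The lighting rig waits on stage build (finishes hour 7), so it starts at hour 7 and finishes at 7 + 8 = hour 15.
Registration desk setup cannot start until the lighting rig (finishes hour 15, plus 3-hour gap → hour 18); stage build (finishes hour 7). The controlling bound is hour 18, so registration desk setup finishes at 18 + 4 = hour 22.
Signage placement waits on registration desk setup (finishes hour 22); stage build (finishes hour 7); the lighting rig (finishes hour 15). The latest of these is hour 22, which is the earliest signage placement can start.

22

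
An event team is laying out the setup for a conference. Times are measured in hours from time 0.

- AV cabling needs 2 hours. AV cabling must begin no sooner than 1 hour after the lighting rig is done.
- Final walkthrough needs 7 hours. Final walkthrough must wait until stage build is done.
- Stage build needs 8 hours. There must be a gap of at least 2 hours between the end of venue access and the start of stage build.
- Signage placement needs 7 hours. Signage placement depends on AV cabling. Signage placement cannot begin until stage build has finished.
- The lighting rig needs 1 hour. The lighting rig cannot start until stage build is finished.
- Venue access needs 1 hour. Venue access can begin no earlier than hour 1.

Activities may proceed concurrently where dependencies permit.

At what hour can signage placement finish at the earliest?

23

After its own release at hour 1, venue access can start at hour 1 and finishes at hour 2.
Stage build cannot begin until venue access (finishes hour 2, plus 2-hour gap → hour 4). It runs from hour 4 to 4 + 8 = hour 12.
The lighting rig waits on stage build (finishes hour 12), so it starts at hour 12 and finishes at 12 + 1 = hour 13.
After the lighting rig (finishes hour 13, plus 1-hour gap → hour 14), AV cabling can start at hour 14 and finishes at hour 16.
Signage placement has to wait for AV cabling (finishes hour 16); stage build (finishes hour 12). The latest of these is hour 16, so signage placement runs hour 16 to 16 + 7 = hour 23.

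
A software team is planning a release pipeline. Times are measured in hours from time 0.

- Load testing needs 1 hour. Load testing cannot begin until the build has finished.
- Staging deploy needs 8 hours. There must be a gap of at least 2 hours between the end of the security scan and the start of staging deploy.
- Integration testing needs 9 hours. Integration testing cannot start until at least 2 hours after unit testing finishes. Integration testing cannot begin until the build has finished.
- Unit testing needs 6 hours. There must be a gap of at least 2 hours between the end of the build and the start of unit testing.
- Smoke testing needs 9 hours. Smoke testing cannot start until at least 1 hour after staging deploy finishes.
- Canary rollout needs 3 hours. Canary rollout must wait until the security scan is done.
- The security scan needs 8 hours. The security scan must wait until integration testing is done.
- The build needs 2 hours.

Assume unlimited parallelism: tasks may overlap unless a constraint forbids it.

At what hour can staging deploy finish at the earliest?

The build can start immediately at hour 0; it finishes at hour 2.
Unit testing waits on the build (finishes hour 2, plus 2-hour gap → hour 4), so it starts at hour 4 and finishes at 4 + 6 = hour 10.
Integration testing needs all of unit testing (finishes hour 10, plus 2-hour gap → hour 12); the build (finishes hour 2). That puts its earliest start at hour 12; it finishes at 12 + 9 = hour 21.
After integration testing (finishes hour 21), the security scan can start at hour 21 and finishes at hour 29.
Staging deploy cannot begin until the security scan (finishes hour 29, plus 2-hour gap → hour 31). It runs from hour 31 to 31 + 8 = hour 39.

39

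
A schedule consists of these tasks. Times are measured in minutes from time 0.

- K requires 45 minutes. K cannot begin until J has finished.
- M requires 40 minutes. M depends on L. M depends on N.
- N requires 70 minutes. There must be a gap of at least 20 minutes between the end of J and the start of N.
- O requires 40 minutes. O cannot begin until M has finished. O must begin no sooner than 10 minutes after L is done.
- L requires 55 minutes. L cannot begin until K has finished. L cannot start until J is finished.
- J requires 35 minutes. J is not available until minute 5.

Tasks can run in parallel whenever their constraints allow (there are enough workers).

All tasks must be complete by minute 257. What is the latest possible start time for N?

107

To finish by minute 257, O (duration 40) must start no later than minute 217.
M must finish before O (must start by minute 217). With a 40-minute duration, M must start by 217 − 40 = minute 177.
N must finish before M (must start by minute 177). With a 70-minute duration, N must start by 177 − 70 = minute 107.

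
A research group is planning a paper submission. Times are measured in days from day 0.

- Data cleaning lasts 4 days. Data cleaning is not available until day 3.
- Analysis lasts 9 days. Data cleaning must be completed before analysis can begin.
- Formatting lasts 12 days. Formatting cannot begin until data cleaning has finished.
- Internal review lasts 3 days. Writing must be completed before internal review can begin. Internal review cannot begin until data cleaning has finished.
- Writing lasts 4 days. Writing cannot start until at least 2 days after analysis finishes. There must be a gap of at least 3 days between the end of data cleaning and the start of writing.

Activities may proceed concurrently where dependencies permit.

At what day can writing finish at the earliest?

22

Data cleaning waits on its own release at day 3, so it starts at day 3 and finishes at 3 + 4 = day 7.
Analysis waits on data cleaning (finishes day 7), so it starts at day 7 and finishes at 7 + 9 = day 16.
For writing: analysis (finishes day 16, plus 2-day gap → day 18); data cleaning (finishes day 7, plus 3-day gap → day 10). Taking the maximum gives a start of day 18, and it finishes at 18 + 4 = day 22.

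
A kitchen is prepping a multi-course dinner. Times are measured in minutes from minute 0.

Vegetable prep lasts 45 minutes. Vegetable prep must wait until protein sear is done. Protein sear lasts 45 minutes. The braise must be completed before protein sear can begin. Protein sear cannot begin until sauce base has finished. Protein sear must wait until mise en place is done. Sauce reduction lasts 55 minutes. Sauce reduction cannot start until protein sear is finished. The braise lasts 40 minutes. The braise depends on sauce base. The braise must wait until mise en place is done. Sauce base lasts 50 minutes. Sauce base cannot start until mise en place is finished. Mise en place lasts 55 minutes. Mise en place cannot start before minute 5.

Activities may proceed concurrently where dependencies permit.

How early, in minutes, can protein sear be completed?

Mise en place cannot begin until its own release at minute 5. It runs from minute 5 to 5 + 55 = minute 60.
Sauce base cannot begin until mise en place (finishes minute 60). It runs from minute 60 to 60 + 50 = minute 110.
The braise needs all of sauce base (finishes minute 110); mise en place (finishes minute 60). That puts its earliest start at minute 110; it finishes at 110 + 40 = minute 150.
For protein sear: the braise (finishes minute 150); sauce base (finishes minute 110); mise en place (finishes minute 60). Taking the maximum gives a start of minute 150, and it finishes at 150 + 45 = minute 195.

195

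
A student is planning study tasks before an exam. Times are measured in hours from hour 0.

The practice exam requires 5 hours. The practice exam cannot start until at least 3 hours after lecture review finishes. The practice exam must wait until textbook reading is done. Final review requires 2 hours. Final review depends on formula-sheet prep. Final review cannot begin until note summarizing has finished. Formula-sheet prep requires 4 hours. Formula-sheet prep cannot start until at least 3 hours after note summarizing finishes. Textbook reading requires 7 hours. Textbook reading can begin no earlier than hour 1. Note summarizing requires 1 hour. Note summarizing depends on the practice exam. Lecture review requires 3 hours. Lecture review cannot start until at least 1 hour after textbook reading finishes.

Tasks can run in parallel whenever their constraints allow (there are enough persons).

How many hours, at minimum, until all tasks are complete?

Textbook reading cannot begin until its own release at hour 1. It runs from hour 1 to 1 + 7 = hour 8.
Lecture review cannot begin until textbook reading (finishes hour 8, plus 1-hour gap → hour 9). It runs from hour 9 to 9 + 3 = hour 12.
For the practice exam: lecture review (finishes hour 12, plus 3-hour gap → hour 15); textbook reading (finishes hour 8). Taking the maximum gives a start of hour 15, and it finishes at 15 + 5 = hour 20.
Note summarizing cannot begin until the practice exam (finishes hour 20). It runs from hour 20 to 20 + 1 = hour 21.
Formula-sheet prep waits on note summarizing (finishes hour 21, plus 3-hour gap → hour 24), so it starts at hour 24 and finishes at 24 + 4 = hour 28.
Final review has to wait for formula-sheet prep (finishes hour 28); note summarizing (finishes hour 21). The latest of these is hour 28, so final review runs hour 28 to 28 + 2 = hour 30.
All tasks are finished once the last one completes. Finish times: Textbook reading at 8, Lecture review at 12, The practice exam at 20, Note summarizing at 21, Formula-sheet prep at 28, Final review at 30. The latest is hour 30.

30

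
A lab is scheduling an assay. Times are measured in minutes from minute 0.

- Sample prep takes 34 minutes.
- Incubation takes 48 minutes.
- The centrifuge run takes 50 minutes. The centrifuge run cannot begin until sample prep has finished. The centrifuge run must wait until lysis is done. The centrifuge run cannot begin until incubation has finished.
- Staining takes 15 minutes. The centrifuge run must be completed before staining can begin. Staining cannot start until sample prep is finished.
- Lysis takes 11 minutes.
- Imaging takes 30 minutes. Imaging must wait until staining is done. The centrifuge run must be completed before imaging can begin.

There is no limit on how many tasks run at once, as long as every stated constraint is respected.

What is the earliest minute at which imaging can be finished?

Incubation has no prerequisites, so it starts at minute 0 and finishes at minute 48.
Lysis can start immediately at minute 0; it finishes at minute 11.
Sample prep has no prerequisites, so it starts at minute 0 and finishes at minute 34.
The centrifuge run cannot start until sample prep (finishes minute 34); lysis (finishes minute 11); incubation (finishes minute 48). The controlling bound is minute 48, so the centrifuge run finishes at 48 + 50 = minute 98.
Staining needs all of the centrifuge run (finishes minute 98); sample prep (finishes minute 34). That puts its earliest start at minute 98; it finishes at 98 + 15 = minute 113.
For imaging: staining (finishes minute 113); the centrifuge run (finishes minute 98). Taking the maximum gives a start of minute 113, and it finishes at 113 + 30 = minute 143.

143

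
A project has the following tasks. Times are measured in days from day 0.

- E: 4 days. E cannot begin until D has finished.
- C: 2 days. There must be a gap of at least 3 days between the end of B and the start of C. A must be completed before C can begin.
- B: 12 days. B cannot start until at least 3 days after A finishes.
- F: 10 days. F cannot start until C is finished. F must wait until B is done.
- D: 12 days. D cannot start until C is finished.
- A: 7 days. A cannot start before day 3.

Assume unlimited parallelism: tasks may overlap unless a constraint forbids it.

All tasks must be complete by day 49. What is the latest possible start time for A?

6

E has no dependents, so it just needs to finish by day 49. Starting by 49 − 4 = day 45 achieves that.
Since E (must start by day 45) depends on it, D must finish by day 45. Backing off its 12-day duration gives a latest start of day 33.
F has no dependents, so it just needs to finish by day 49. Starting by 49 − 10 = day 39 achieves that.
C has several dependents: D (must start by day 33); F (must start by day 39). The earliest of those limits is day 33, so C must start by 33 − 2 = day 31.
For B: C (must start by day 31, minus 3-day gap → day 28); F (must start by day 39). The most restrictive is day 28; with a 12-day duration, B must start by day 16.
For A: B (must start by day 16, minus 3-day gap → day 13); C (must start by day 31). The most restrictive is day 13; with a 7-day duration, A must start by day 6.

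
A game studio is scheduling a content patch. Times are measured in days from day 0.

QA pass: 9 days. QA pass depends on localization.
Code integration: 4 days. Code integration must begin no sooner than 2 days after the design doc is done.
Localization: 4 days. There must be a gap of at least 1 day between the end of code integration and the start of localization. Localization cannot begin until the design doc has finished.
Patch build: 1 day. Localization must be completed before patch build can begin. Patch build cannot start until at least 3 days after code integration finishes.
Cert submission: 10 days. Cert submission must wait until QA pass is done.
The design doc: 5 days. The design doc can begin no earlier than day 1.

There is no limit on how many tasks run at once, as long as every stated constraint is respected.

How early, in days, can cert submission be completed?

36

After its own release at day 1, the design doc can start at day 1 and finishes at day 6.
Code integration waits on the design doc (finishes day 6, plus 2-day gap → day 8), so it starts at day 8 and finishes at 8 + 4 = day 12.
Localization cannot start until code integration (finishes day 12, plus 1-day gap → day 13); the design doc (finishes day 6). The controlling bound is day 13, so localization finishes at 13 + 4 = day 17.
After localization (finishes day 17), QA pass can start at day 17 and finishes at day 26.
After QA pass (finishes day 26), cert submission can start at day 26 and finishes at day 36.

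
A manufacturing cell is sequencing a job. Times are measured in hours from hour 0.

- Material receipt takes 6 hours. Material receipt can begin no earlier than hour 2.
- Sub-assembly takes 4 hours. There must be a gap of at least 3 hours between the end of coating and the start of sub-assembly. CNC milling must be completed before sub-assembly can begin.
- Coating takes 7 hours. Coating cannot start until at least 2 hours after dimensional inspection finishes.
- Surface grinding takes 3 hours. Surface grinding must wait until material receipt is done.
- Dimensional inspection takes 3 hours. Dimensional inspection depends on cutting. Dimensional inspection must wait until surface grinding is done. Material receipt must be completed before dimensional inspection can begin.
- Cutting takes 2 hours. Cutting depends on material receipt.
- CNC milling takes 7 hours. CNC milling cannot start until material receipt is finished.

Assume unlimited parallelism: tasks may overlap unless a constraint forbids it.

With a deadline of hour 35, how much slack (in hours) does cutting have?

After its own release at hour 2, material receipt can start at hour 2 and finishes at hour 8.
Cutting cannot begin until material receipt (finishes hour 8). It runs from hour 8 to 8 + 2 = hour 10.

Working backward from the deadline:
Sub-assembly has no dependents, so it just needs to finish by hour 35. Starting by 35 − 4 = hour 31 achieves that.
Coating feeds into sub-assembly (must start by hour 31, minus 3-hour gap → hour 28); so coating must finish by hour 28 and therefore start by hour 21.
Since coating (must start by hour 21, minus 2-hour gap → hour 19) depends on it, dimensional inspection must finish by hour 19. Backing off its 3-hour duration gives a latest start of hour 16.
Cutting feeds into dimensional inspection (must start by hour 16); so cutting must finish by hour 16 and therefore start by hour 14.
So cutting can start as early as hour 8 and as late as hour 14, giving 14 − 8 = 6 hours of slack.

6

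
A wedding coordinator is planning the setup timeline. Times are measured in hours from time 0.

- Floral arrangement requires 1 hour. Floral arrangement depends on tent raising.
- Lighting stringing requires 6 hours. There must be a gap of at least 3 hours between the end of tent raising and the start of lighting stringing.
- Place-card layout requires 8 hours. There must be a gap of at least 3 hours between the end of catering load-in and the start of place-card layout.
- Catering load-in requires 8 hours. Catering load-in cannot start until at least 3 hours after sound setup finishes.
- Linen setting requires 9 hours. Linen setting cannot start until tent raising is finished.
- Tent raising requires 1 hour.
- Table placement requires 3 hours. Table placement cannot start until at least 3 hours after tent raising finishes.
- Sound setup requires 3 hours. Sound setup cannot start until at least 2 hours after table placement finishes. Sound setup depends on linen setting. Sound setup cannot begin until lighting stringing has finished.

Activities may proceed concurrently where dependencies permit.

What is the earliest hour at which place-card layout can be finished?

35

Nothing blocks tent raising, so it runs from hour 0 to hour 1.
Lighting stringing waits on tent raising (finishes hour 1, plus 3-hour gap → hour 4), so it starts at hour 4 and finishes at 4 + 6 = hour 10.
Linen setting cannot begin until tent raising (finishes hour 1). It runs from hour 1 to 1 + 9 = hour 10.
After tent raising (finishes hour 1, plus 3-hour gap → hour 4), table placement can start at hour 4 and finishes at hour 7.
Sound setup needs all of table placement (finishes hour 7, plus 2-hour gap → hour 9); linen setting (finishes hour 10); lighting stringing (finishes hour 10). That puts its earliest start at hour 10; it finishes at 10 + 3 = hour 13.
After sound setup (finishes hour 13, plus 3-hour gap → hour 16), catering load-in can start at hour 16 and finishes at hour 24.
After catering load-in (finishes hour 24, plus 3-hour gap → hour 27), place-card layout can start at hour 27 and finishes at hour 35.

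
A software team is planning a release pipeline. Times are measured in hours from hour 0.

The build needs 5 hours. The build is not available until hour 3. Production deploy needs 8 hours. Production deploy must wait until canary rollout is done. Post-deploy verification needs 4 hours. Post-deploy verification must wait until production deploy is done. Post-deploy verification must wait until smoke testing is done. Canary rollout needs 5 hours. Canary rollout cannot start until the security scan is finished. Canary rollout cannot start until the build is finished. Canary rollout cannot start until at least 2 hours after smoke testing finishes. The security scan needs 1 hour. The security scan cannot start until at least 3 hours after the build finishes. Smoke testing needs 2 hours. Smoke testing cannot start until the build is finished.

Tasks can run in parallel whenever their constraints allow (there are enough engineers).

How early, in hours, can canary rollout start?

The build cannot begin until its own release at hour 3. It runs from hour 3 to 3 + 5 = hour 8.
Smoke testing cannot begin until the build (finishes hour 8). It runs from hour 8 to 8 + 2 = hour 10.
After the build (finishes hour 8, plus 3-hour gap → hour 11), the security scan can start at hour 11 and finishes at hour 12.
Canary rollout waits on the security scan (finishes hour 12); the build (finishes hour 8); smoke testing (finishes hour 10, plus 2-hour gap → hour 12). The latest of these is hour 12, which is the earliest canary rollout can start.

12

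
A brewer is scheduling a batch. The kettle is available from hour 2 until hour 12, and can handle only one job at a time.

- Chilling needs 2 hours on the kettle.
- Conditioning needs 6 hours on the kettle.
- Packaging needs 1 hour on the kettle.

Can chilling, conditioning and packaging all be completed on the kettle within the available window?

The kettle window is 12 − 2 = 10 hours.
Running back to back, the jobs need 2 + 6 + 1 = 9 hours on the kettle.
Since 9 ≤ 10, they fit within the window.

Yes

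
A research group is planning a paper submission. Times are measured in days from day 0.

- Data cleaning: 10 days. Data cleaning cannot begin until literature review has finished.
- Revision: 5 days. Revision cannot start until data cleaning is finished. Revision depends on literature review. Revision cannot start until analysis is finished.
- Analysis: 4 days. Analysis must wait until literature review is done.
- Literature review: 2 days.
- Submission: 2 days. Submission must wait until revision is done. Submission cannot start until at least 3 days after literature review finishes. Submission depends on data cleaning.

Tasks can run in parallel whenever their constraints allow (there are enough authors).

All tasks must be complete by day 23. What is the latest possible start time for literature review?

To finish by day 23, submission (duration 2) must start no later than day 21.
Revision has to be done before submission (must start by day 21). That means finishing by day 21, i.e. starting by 21 − 5 = day 16.
Data cleaning feeds revision (must start by day 16); submission (must start by day 21). Taking the minimum, data cleaning must finish by day 16 and start by 16 − 10 = day 6.
Since revision (must start by day 16) depends on it, analysis must finish by day 16. Backing off its 4-day duration gives a latest start of day 12.
Literature review must finish in time for data cleaning (must start by day 6); analysis (must start by day 12); revision (must start by day 16); submission (must start by day 21, minus 3-day gap → day 18). The tightest is day 6, so literature review must start by 6 − 2 = day 4.

4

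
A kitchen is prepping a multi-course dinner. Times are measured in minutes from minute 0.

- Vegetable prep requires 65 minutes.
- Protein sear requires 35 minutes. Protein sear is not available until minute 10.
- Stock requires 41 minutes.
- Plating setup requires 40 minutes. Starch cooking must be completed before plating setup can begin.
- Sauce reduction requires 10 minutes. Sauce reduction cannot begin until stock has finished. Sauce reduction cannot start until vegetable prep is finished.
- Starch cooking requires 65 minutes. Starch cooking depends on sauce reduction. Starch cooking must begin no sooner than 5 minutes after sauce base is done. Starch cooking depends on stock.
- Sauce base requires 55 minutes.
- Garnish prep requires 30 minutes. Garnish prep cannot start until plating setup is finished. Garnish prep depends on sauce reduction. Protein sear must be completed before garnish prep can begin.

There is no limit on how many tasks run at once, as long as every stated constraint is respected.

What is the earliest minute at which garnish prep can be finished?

Vegetable prep has no prerequisites, so it starts at minute 0 and finishes at minute 65.
Protein sear cannot begin until its own release at minute 10. It runs from minute 10 to 10 + 35 = minute 45.
Sauce base has no prerequisites, so it starts at minute 0 and finishes at minute 55.
Nothing blocks stock, so it runs from minute 0 to minute 41.
Sauce reduction cannot start until stock (finishes minute 41); vegetable prep (finishes minute 65). The controlling bound is minute 65, so sauce reduction finishes at 65 + 10 = minute 75.
Starch cooking cannot start until sauce reduction (finishes minute 75); sauce base (finishes minute 55, plus 5-minute gap → minute 60); stock (finishes minute 41). The controlling bound is minute 75, so starch cooking finishes at 75 + 65 = minute 140.
After starch cooking (finishes minute 140), plating setup can start at minute 140 and finishes at minute 180.
Garnish prep cannot start until plating setup (finishes minute 180); sauce reduction (finishes minute 75); protein sear (finishes minute 45). The controlling bound is minute 180, so garnish prep finishes at 180 + 30 = minute 210.

210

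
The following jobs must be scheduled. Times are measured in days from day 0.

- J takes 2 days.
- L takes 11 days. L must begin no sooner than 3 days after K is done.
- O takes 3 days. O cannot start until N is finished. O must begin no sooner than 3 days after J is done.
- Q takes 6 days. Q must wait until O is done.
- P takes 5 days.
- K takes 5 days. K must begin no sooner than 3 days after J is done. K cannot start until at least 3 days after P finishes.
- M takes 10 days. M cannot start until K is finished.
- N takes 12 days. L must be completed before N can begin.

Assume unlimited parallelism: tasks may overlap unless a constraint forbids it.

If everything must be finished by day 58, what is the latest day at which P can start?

Q must finish by day 58; it takes 6 days, so it must start by 58 − 6 = day 52.
O has to be done before Q (must start by day 52). That means finishing by day 52, i.e. starting by 52 − 3 = day 49.
Since O (must start by day 49) depends on it, N must finish by day 49. Backing off its 12-day duration gives a latest start of day 37.
L has to be done before N (must start by day 37). That means finishing by day 37, i.e. starting by 37 − 11 = day 26.
M must finish by day 58; it takes 10 days, so it must start by 58 − 10 = day 48.
K feeds L (must start by day 26, minus 3-day gap → day 23); M (must start by day 48). Taking the minimum, K must finish by day 23 and start by 23 − 5 = day 18.
P has to be done before K (must start by day 18, minus 3-day gap → day 15). That means finishing by day 15, i.e. starting by 15 − 5 = day 10.

10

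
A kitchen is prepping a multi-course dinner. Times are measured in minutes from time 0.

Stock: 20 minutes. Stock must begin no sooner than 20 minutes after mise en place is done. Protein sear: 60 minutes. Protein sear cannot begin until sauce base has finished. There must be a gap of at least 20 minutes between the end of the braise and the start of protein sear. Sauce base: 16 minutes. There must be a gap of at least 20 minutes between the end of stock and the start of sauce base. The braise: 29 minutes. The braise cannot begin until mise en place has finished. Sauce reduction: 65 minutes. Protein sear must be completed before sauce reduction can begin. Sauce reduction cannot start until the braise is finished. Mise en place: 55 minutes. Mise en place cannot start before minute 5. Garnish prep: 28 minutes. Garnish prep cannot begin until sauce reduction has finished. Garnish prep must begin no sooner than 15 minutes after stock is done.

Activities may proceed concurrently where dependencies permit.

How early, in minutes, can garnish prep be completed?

After its own release at minute 5, mise en place can start at minute 5 and finishes at minute 60.
The braise cannot begin until mise en place (finishes minute 60). It runs from minute 60 to 60 + 29 = minute 89.
After mise en place (finishes minute 60, plus 20-minute gap → minute 80), stock can start at minute 80 and finishes at minute 100.
Sauce base waits on stock (finishes minute 100, plus 20-minute gap → minute 120), so it starts at minute 120 and finishes at 120 + 16 = minute 136.
Protein sear cannot start until sauce base (finishes minute 136); the braise (finishes minute 89, plus 20-minute gap → minute 109). The controlling bound is minute 136, so protein sear finishes at 136 + 60 = minute 196.
For sauce reduction: protein sear (finishes minute 196); the braise (finishes minute 89). Taking the maximum gives a start of minute 196, and it finishes at 196 + 65 = minute 261.
Garnish prep has to wait for sauce reduction (finishes minute 261); stock (finishes minute 100, plus 15-minute gap → minute 115). The latest of these is minute 261, so garnish prep runs minute 261 to 261 + 28 = minute 289.

289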